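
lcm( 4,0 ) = 0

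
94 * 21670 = 2036980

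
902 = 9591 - 8689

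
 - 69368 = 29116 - 98484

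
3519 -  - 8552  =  12071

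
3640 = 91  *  40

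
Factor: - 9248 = - 2^5*17^2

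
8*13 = 104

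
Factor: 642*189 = 2^1*3^4 * 7^1*107^1 = 121338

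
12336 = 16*771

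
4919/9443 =4919/9443 = 0.52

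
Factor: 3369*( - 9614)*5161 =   -  2^1*3^1*11^1*13^1*19^1*23^1*397^1 * 1123^1 =- 167162550126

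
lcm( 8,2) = 8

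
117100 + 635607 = 752707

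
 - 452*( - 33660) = 15214320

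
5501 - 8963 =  - 3462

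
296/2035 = 8/55 = 0.15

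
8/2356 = 2/589  =  0.00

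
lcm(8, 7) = 56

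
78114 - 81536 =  - 3422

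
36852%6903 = 2337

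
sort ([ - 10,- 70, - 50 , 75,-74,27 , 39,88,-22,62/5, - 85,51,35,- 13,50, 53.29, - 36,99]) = [ - 85, - 74, - 70, - 50,  -  36,-22, - 13, -10,62/5,27,  35,39,50,51, 53.29, 75,88,99]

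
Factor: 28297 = 28297^1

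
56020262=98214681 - 42194419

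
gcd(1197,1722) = 21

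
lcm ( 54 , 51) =918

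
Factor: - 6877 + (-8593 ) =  - 15470 = - 2^1* 5^1*7^1*13^1*17^1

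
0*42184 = 0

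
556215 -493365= 62850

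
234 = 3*78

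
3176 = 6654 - 3478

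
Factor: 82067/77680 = 2^( - 4 )*5^( - 1 )*971^( - 1) *82067^1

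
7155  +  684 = 7839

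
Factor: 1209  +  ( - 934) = 5^2*11^1 = 275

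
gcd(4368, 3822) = 546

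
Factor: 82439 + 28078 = 3^1*11^1 * 17^1  *197^1 = 110517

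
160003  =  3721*43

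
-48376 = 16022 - 64398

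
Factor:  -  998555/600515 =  - 199711/120103  =  - 41^1*4871^1*120103^ ( - 1) 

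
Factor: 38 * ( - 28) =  - 2^3*7^1*19^1 = - 1064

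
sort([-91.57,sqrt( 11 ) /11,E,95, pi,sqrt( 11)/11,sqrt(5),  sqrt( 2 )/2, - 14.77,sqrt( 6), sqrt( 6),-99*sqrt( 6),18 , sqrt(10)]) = [-99 * sqrt ( 6),-91.57,-14.77 , sqrt(11)/11, sqrt ( 11)/11 , sqrt (2)/2, sqrt(5 ), sqrt (6 ) , sqrt(6),  E,pi,sqrt( 10 ),18,95]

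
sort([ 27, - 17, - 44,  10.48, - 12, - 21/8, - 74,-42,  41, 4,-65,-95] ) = [ - 95,  -  74, - 65,-44, - 42,-17, -12, - 21/8, 4, 10.48,  27, 41 ]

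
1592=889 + 703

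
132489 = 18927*7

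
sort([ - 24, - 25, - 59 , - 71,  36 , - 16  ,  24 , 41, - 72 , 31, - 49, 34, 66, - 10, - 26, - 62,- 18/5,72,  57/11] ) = [ - 72, -71, - 62, - 59, - 49 ,  -  26, - 25,  -  24, - 16, - 10 , - 18/5, 57/11 , 24 , 31,34 , 36, 41,66, 72]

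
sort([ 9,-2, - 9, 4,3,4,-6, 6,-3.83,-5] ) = [ - 9, - 6, - 5, - 3.83,-2,3,4,4,6, 9]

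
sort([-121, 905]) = [ -121 , 905 ] 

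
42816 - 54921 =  - 12105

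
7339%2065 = 1144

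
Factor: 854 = 2^1*7^1*61^1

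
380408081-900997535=-520589454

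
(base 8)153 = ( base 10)107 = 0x6b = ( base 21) 52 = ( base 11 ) 98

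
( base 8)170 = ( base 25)4K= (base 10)120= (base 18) 6C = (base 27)4c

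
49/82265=49/82265 =0.00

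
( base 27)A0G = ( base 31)7IL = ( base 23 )dif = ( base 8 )16212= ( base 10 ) 7306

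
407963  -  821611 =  - 413648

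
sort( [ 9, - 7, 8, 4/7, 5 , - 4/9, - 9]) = [ - 9,  -  7, - 4/9,4/7, 5, 8, 9] 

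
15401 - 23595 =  - 8194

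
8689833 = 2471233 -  - 6218600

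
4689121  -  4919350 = -230229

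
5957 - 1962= 3995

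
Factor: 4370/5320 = 2^(-2)*7^( - 1) * 23^1 = 23/28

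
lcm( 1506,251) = 1506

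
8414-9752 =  - 1338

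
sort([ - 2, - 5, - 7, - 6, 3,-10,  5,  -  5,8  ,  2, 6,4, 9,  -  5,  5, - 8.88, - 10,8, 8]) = [-10, -10, - 8.88, - 7,- 6, - 5, - 5, - 5, - 2,2,3,4, 5,  5,6,  8, 8, 8, 9 ]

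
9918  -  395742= - 385824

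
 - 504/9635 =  - 504/9635 = - 0.05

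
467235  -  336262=130973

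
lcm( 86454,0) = 0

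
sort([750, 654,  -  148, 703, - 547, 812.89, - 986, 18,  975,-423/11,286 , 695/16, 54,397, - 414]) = [ - 986,-547,- 414, - 148, - 423/11,  18,695/16, 54, 286, 397, 654,703,750, 812.89, 975 ]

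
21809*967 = 21089303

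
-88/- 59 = 1  +  29/59= 1.49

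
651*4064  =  2645664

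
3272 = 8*409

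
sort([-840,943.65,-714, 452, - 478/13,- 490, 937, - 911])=[  -  911,-840, -714,-490, -478/13,452,937, 943.65]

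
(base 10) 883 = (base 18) 2D1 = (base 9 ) 1181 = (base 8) 1563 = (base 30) td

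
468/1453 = 468/1453 = 0.32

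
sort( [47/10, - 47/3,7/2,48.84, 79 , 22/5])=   [ - 47/3, 7/2, 22/5,47/10, 48.84, 79] 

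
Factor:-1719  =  -3^2*191^1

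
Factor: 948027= 3^1*251^1*1259^1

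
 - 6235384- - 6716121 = 480737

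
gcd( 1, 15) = 1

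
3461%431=13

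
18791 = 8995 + 9796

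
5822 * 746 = 4343212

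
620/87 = 620/87 = 7.13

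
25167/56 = 25167/56 =449.41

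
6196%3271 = 2925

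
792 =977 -185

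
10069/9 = 1118 + 7/9  =  1118.78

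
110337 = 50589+59748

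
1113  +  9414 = 10527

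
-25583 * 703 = -17984849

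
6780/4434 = 1 + 391/739 = 1.53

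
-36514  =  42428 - 78942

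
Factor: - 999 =- 3^3* 37^1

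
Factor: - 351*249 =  - 3^4*13^1*83^1=   -87399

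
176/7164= 44/1791 = 0.02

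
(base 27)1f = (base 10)42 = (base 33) 19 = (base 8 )52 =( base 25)1H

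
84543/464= 182+95/464 = 182.20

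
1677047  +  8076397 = 9753444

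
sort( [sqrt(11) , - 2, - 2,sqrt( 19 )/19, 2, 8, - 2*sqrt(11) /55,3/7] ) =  [ - 2, - 2, - 2*sqrt(11 )/55,sqrt(19)/19 , 3/7,2, sqrt ( 11 ),8] 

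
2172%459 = 336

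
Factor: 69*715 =3^1*5^1*11^1*13^1*23^1 =49335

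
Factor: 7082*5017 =35530394=2^1*29^1 * 173^1*3541^1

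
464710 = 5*92942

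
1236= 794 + 442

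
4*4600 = 18400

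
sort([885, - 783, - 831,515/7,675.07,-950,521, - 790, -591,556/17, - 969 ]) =[ - 969,-950, - 831,-790, - 783, - 591,556/17, 515/7,521,675.07,885]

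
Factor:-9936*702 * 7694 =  - 53666203968  =  - 2^6*3^6*13^1*23^1* 3847^1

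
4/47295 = 4/47295 = 0.00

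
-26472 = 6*( - 4412) 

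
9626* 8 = 77008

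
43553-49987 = -6434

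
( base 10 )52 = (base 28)1O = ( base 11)48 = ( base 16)34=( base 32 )1k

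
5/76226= 5/76226= 0.00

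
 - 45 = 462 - 507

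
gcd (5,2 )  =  1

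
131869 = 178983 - 47114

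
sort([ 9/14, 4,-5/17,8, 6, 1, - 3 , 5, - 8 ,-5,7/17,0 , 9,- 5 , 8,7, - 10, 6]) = [ - 10,-8 , - 5, - 5, - 3, - 5/17,0, 7/17, 9/14,1 , 4,  5, 6,6,7, 8, 8 , 9]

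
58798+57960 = 116758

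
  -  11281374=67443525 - 78724899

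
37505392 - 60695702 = -23190310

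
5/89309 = 5/89309 = 0.00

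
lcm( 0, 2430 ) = 0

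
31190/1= 31190  =  31190.00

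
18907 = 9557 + 9350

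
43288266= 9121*4746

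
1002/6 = 167 = 167.00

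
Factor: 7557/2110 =2^( - 1 )*3^1*5^(-1 )*11^1*211^( - 1)*229^1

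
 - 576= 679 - 1255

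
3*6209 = 18627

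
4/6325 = 4/6325 = 0.00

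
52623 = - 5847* (- 9 ) 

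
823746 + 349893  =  1173639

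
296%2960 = 296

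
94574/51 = 94574/51 = 1854.39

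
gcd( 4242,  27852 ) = 6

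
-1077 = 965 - 2042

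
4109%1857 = 395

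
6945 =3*2315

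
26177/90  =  26177/90 = 290.86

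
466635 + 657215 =1123850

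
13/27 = 13/27 = 0.48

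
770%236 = 62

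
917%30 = 17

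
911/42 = 21 + 29/42 =21.69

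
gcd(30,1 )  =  1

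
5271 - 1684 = 3587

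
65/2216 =65/2216 = 0.03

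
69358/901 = 69358/901 = 76.98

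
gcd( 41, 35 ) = 1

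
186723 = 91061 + 95662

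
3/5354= 3/5354 = 0.00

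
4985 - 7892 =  - 2907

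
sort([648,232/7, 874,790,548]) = [232/7,548, 648 , 790 , 874] 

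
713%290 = 133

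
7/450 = 7/450 = 0.02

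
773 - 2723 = -1950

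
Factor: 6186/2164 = 2^(- 1 )*3^1*541^(  -  1 )*1031^1 = 3093/1082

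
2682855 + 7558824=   10241679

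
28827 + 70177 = 99004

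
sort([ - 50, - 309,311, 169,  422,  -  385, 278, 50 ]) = [ - 385, - 309 , - 50, 50, 169, 278,311,422 ] 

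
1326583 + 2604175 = 3930758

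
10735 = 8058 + 2677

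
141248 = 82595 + 58653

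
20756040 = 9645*2152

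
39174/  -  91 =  - 39174/91 = - 430.48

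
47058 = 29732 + 17326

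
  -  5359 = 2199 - 7558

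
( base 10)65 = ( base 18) 3B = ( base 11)5A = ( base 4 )1001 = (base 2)1000001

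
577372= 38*15194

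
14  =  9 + 5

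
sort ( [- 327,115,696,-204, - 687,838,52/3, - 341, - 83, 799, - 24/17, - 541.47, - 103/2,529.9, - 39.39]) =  [-687, - 541.47, - 341, - 327, - 204, - 83, - 103/2, - 39.39,-24/17,52/3, 115, 529.9,696,799,  838] 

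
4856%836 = 676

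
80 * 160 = 12800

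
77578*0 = 0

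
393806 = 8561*46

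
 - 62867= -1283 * 49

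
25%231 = 25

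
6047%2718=611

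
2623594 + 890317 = 3513911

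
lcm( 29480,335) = 29480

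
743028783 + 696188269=1439217052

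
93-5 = 88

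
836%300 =236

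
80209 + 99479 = 179688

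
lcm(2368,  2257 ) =144448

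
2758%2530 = 228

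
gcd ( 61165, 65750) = 5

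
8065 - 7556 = 509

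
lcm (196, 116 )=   5684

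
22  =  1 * 22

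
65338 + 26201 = 91539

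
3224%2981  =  243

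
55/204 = 55/204 = 0.27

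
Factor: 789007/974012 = 2^(-2 ) * 13^(  -  1 ) * 43^1*59^1*311^1*18731^(-1 ) 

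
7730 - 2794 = 4936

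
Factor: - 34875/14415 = -75/31 =-  3^1*5^2*31^(-1 )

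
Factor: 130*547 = 2^1*5^1*13^1*547^1  =  71110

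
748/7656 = 17/174= 0.10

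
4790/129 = 37+17/129=37.13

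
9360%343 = 99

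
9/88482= 3/29494 = 0.00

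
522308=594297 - 71989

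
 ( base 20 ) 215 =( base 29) SD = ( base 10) 825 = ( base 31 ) qj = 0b1100111001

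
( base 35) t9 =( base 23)1LC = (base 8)2000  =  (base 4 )100000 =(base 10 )1024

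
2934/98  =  29 + 46/49 = 29.94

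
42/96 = 7/16 = 0.44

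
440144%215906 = 8332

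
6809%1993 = 830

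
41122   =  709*58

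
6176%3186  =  2990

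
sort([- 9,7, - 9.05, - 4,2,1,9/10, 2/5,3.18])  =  [ - 9.05,-9,-4, 2/5,9/10,1,  2, 3.18,  7 ] 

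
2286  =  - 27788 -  - 30074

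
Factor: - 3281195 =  - 5^1*31^1  *  21169^1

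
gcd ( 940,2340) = 20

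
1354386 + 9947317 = 11301703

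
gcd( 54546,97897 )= 1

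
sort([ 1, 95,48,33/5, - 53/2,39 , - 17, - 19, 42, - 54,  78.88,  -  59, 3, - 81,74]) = [ - 81, - 59, - 54, - 53/2, - 19, - 17,1, 3,33/5,39,42,48,  74,78.88, 95]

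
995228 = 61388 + 933840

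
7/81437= 7/81437 = 0.00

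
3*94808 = 284424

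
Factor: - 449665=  - 5^1 * 139^1 *647^1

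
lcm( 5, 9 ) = 45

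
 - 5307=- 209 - 5098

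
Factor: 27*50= 2^1*3^3*5^2 = 1350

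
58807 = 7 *8401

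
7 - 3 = 4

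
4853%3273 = 1580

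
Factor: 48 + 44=92 = 2^2*23^1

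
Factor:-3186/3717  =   - 6/7  =  - 2^1 * 3^1*7^(-1 )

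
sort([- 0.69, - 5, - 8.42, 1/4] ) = [- 8.42, - 5, - 0.69, 1/4]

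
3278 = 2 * 1639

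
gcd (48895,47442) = 1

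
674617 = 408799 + 265818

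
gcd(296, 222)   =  74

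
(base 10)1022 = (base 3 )1101212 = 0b1111111110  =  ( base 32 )VU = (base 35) t7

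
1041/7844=1041/7844 = 0.13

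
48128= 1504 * 32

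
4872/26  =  187+5/13 = 187.38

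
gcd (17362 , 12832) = 2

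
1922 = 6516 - 4594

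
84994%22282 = 18148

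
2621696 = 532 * 4928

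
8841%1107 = 1092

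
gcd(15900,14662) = 2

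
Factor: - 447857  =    -  31^1 *14447^1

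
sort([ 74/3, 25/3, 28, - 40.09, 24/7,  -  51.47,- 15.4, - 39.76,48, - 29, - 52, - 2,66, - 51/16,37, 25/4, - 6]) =[ - 52, - 51.47, - 40.09, - 39.76, - 29, - 15.4,  -  6, - 51/16, - 2, 24/7,25/4  ,  25/3, 74/3, 28, 37, 48,66] 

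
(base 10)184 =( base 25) 79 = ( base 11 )158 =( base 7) 352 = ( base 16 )B8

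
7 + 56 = 63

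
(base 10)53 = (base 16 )35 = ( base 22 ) 29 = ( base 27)1q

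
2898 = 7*414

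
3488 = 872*4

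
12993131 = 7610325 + 5382806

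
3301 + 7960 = 11261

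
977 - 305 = 672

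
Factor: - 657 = - 3^2*73^1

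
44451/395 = 112 + 211/395 = 112.53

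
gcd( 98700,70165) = 5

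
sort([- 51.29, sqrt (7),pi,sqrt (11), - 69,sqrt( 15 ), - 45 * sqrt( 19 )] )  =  [ - 45*sqrt( 19), - 69, -51.29 , sqrt(7), pi, sqrt( 11),sqrt( 15)]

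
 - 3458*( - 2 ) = 6916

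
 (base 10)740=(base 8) 1344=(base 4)23210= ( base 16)2e4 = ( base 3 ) 1000102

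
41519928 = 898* 46236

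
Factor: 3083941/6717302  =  2^( - 1) * 7^1*127^1*3469^1 * 3358651^( - 1 )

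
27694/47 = 27694/47  =  589.23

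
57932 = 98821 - 40889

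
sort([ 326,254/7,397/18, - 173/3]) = [ - 173/3, 397/18, 254/7,326]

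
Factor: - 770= -2^1 * 5^1*7^1*11^1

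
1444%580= 284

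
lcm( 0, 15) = 0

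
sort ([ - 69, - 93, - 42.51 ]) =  [ - 93, - 69,  -  42.51] 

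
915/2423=915/2423 = 0.38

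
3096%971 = 183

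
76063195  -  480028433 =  - 403965238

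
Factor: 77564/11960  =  2^( - 1)*5^( - 1)*13^( - 1)*23^( - 1)* 19391^1 = 19391/2990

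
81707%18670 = 7027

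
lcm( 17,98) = 1666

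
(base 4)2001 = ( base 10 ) 129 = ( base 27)4L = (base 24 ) 59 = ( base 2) 10000001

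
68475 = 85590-17115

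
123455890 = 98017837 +25438053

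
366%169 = 28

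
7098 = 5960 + 1138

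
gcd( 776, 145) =1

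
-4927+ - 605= -5532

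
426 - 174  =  252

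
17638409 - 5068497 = 12569912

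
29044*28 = 813232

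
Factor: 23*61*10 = 2^1*5^1*23^1*61^1 = 14030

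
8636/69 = 8636/69 = 125.16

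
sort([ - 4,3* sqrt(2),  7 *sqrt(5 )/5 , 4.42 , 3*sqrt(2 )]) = [ - 4, 7*sqrt(5 )/5, 3 * sqrt( 2), 3*sqrt(2), 4.42]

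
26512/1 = 26512 = 26512.00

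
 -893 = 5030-5923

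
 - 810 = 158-968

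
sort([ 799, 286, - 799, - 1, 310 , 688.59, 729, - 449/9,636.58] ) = [  -  799, - 449/9, - 1, 286, 310, 636.58,688.59, 729, 799 ] 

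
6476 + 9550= 16026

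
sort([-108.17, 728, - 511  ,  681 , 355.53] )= [ - 511,-108.17, 355.53 , 681 , 728]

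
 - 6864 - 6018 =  - 12882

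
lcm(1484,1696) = 11872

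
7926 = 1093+6833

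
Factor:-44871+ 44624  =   - 13^1*19^1 = -247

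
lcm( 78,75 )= 1950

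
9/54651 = 3/18217 = 0.00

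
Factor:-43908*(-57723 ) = 2534501484  =  2^2*3^2*71^1*271^1 * 3659^1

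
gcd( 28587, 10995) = 2199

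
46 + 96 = 142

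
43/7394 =43/7394 = 0.01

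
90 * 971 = 87390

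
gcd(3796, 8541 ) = 949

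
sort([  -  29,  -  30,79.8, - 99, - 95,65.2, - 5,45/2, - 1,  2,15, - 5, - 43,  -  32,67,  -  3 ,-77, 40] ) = [-99,-95, - 77, - 43 , - 32 , - 30, -29, - 5,-5, - 3,  -  1, 2, 15 , 45/2 , 40,  65.2,  67,79.8 ] 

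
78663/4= 19665+3/4 = 19665.75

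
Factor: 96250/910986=48125/455493 = 3^( - 1)*5^4 * 7^1*11^1*149^ (  -  1 )*1019^( - 1) 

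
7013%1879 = 1376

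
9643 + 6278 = 15921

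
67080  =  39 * 1720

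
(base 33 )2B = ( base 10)77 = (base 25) 32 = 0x4D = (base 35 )27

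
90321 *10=903210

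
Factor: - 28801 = - 83^1*347^1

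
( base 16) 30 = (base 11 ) 44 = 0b110000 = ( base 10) 48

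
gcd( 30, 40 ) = 10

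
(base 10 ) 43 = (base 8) 53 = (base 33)1a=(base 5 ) 133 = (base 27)1g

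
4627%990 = 667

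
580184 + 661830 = 1242014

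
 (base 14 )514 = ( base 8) 1746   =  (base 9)1328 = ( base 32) V6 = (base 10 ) 998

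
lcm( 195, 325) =975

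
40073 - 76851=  - 36778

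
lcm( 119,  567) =9639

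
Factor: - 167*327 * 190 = -10375710 = - 2^1*3^1 * 5^1* 19^1*109^1*167^1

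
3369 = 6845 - 3476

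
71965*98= 7052570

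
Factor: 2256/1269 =2^4*3^(-2 ) = 16/9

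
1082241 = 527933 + 554308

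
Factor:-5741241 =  - 3^1*11^1 * 173977^1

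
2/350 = 1/175 = 0.01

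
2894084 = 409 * 7076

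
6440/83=6440/83 = 77.59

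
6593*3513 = 23161209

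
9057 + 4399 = 13456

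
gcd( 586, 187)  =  1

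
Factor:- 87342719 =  - 17^1*1811^1*2837^1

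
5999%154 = 147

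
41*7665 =314265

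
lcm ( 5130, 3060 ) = 174420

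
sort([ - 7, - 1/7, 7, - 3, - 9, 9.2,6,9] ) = [ - 9, - 7, - 3, - 1/7,6,7, 9, 9.2]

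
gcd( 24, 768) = 24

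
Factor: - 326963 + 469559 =2^2*3^2*17^1*233^1 = 142596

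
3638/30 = 1819/15 = 121.27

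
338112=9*37568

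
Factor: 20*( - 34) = - 2^3 * 5^1*17^1 =-680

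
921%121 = 74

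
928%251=175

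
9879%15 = 9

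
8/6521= 8/6521 = 0.00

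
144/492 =12/41= 0.29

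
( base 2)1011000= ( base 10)88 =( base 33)2M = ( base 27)37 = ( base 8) 130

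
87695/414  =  87695/414 =211.82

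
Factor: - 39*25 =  - 975 = - 3^1 * 5^2 * 13^1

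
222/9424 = 111/4712= 0.02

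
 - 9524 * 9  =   - 85716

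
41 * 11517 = 472197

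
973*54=52542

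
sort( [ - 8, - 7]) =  [ - 8,  -  7 ] 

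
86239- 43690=42549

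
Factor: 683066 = 2^1*29^1*11777^1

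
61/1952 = 1/32 = 0.03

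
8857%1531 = 1202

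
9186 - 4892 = 4294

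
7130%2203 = 521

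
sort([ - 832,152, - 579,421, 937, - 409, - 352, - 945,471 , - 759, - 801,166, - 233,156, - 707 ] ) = [ - 945, - 832, - 801, - 759,-707,- 579 ,-409, - 352, - 233,152, 156, 166,421, 471, 937 ]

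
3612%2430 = 1182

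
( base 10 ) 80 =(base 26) 32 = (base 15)55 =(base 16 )50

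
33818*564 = 19073352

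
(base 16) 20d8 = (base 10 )8408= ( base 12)4A48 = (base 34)79A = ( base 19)145a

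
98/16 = 49/8 = 6.12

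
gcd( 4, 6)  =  2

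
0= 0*87760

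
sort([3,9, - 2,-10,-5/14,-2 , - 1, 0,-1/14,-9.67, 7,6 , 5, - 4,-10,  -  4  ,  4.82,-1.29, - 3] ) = [ - 10,-10, - 9.67,-4, - 4, - 3, - 2,-2, - 1.29,-1,-5/14, - 1/14,0, 3,4.82,5, 6, 7,9 ]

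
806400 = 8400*96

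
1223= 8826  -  7603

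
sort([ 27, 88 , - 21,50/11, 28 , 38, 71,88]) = [ - 21, 50/11,  27, 28,38,71, 88, 88]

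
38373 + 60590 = 98963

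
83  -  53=30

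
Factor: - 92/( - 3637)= 2^2*23^1*3637^( - 1) 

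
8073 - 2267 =5806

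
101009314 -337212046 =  - 236202732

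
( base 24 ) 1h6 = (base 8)1736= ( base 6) 4330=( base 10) 990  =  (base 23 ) 1k1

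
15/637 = 15/637 = 0.02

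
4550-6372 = - 1822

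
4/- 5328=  - 1+1331/1332 = - 0.00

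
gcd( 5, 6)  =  1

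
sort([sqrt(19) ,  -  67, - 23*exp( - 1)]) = [ - 67, - 23*exp( - 1),sqrt ( 19)]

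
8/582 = 4/291 = 0.01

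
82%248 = 82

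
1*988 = 988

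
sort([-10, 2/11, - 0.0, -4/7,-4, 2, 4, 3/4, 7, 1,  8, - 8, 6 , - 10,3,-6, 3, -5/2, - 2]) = [-10,-10, - 8, - 6, -4,-5/2, - 2, - 4/7, - 0.0,2/11, 3/4,1,2 , 3  ,  3,4, 6, 7,8]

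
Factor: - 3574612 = -2^2*893653^1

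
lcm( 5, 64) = 320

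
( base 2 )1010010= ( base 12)6A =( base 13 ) 64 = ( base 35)2C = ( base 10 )82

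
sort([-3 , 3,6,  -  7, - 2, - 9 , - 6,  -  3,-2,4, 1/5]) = [ - 9,-7,-6, - 3 ,  -  3, -2 , - 2, 1/5,3,4, 6 ]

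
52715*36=1897740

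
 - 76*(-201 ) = 15276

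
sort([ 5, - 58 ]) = [ - 58, 5]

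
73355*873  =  64038915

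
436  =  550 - 114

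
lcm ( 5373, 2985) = 26865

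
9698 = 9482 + 216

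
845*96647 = 81666715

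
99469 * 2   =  198938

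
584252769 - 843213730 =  -258960961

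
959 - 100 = 859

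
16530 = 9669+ 6861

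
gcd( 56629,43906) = 1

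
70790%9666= 3128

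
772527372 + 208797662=981325034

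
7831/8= 978 + 7/8 = 978.88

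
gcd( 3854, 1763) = 41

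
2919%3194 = 2919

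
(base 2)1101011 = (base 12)8B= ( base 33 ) 38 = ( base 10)107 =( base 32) 3B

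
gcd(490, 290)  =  10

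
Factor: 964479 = 3^1 *37^1 * 8689^1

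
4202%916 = 538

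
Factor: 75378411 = 3^3* 1039^1*2687^1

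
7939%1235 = 529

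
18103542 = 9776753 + 8326789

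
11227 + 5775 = 17002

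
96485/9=96485/9 = 10720.56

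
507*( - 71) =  - 35997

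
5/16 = 5/16 = 0.31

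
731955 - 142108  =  589847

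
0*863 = 0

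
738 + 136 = 874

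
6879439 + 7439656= 14319095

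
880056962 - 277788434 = 602268528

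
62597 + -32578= 30019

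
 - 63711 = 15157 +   -  78868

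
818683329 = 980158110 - 161474781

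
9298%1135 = 218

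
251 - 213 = 38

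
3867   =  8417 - 4550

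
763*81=61803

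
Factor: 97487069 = 83^1 *863^1*1361^1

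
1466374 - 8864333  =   - 7397959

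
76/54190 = 38/27095 = 0.00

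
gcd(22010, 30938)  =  62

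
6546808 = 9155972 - 2609164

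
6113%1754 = 851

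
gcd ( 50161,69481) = 1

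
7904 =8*988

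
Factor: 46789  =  71^1*659^1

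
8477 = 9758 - 1281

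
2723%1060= 603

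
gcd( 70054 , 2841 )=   1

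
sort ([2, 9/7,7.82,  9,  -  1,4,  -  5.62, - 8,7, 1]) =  [-8, - 5.62, - 1,1, 9/7,2,4,7 , 7.82, 9] 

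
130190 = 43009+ 87181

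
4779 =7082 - 2303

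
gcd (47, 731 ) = 1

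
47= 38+9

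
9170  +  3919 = 13089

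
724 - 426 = 298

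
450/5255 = 90/1051 = 0.09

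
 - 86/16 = - 6  +  5/8 = -5.38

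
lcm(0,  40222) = 0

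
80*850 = 68000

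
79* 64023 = 5057817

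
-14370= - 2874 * 5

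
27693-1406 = 26287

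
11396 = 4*2849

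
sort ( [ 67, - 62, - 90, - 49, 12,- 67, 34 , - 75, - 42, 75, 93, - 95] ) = [ - 95, - 90, - 75,- 67,-62, - 49 , - 42,12, 34, 67,75,  93 ]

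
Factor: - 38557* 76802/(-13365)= 2^1*3^( - 5)*5^ ( - 1)*3491^1*38557^1 = 269204974/1215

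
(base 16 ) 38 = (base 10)56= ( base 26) 24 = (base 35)1L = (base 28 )20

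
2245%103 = 82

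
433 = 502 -69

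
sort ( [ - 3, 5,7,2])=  [ - 3, 2,5,7]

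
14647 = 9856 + 4791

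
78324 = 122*642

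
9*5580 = 50220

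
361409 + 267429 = 628838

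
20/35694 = 10/17847 = 0.00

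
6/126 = 1/21= 0.05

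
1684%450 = 334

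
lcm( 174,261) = 522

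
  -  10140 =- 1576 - 8564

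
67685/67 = 67685/67 = 1010.22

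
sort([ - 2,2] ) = [ - 2,  2]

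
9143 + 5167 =14310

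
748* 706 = 528088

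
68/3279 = 68/3279=0.02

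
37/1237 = 37/1237 = 0.03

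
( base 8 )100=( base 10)64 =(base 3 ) 2101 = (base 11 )59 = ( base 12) 54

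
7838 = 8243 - 405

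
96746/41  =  96746/41 = 2359.66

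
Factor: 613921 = 7^2 * 11^1 * 17^1 * 67^1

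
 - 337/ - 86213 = 337/86213 = 0.00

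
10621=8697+1924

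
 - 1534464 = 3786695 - 5321159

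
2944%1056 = 832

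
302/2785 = 302/2785=0.11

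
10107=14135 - 4028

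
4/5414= 2/2707 = 0.00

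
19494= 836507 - 817013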